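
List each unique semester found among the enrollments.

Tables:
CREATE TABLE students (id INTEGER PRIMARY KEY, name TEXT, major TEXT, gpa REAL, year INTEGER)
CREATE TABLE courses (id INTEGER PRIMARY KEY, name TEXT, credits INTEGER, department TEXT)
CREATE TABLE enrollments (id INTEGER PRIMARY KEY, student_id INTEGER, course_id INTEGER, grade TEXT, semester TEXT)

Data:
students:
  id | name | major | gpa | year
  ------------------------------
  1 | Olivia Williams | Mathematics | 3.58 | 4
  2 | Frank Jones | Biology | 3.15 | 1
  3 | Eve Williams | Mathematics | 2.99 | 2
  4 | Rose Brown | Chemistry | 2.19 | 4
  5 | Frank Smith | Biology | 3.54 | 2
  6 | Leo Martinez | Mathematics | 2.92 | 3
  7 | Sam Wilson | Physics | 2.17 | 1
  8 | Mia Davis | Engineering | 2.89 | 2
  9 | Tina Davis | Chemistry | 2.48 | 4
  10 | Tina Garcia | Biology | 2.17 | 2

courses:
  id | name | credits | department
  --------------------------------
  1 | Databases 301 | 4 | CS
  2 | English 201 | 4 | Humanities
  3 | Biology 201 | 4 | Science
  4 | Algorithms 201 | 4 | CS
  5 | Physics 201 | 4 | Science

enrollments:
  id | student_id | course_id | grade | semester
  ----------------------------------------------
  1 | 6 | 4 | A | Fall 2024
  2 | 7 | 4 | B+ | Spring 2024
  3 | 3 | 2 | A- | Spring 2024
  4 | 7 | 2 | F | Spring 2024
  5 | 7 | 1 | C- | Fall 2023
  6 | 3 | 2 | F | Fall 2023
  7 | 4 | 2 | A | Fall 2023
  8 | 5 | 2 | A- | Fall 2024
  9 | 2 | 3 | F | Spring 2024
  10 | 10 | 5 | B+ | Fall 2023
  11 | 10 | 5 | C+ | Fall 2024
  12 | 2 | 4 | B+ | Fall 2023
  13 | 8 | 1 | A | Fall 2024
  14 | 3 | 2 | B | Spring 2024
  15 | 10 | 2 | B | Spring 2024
SELECT DISTINCT semester FROM enrollments

Execution result:
semester
Fall 2024
Spring 2024
Fall 2023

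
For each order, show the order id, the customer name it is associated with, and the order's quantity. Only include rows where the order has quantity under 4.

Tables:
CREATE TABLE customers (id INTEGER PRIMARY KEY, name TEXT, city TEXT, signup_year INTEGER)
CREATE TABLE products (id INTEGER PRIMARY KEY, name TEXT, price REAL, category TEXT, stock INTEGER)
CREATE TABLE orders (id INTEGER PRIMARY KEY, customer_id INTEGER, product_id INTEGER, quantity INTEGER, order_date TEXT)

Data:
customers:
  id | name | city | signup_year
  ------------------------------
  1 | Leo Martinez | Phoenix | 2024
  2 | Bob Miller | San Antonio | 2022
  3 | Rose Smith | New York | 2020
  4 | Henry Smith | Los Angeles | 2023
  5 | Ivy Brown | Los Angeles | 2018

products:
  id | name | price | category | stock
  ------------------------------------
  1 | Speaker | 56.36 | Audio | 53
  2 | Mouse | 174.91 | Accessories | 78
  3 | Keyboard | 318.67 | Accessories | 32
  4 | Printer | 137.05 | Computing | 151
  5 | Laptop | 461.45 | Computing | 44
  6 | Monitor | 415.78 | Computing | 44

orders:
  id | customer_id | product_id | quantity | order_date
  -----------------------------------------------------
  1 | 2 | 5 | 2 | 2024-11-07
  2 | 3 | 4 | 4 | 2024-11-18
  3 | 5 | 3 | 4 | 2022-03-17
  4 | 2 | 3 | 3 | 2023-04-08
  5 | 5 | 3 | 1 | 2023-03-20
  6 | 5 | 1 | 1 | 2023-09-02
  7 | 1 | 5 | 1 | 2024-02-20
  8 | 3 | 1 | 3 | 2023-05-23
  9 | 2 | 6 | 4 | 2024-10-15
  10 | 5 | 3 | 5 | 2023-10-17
SELECT c.id, p.name AS customer, c.quantity FROM orders c JOIN customers p ON c.customer_id = p.id WHERE c.quantity < 4

Execution result:
id | customer | quantity
1 | Bob Miller | 2
4 | Bob Miller | 3
5 | Ivy Brown | 1
6 | Ivy Brown | 1
7 | Leo Martinez | 1
8 | Rose Smith | 3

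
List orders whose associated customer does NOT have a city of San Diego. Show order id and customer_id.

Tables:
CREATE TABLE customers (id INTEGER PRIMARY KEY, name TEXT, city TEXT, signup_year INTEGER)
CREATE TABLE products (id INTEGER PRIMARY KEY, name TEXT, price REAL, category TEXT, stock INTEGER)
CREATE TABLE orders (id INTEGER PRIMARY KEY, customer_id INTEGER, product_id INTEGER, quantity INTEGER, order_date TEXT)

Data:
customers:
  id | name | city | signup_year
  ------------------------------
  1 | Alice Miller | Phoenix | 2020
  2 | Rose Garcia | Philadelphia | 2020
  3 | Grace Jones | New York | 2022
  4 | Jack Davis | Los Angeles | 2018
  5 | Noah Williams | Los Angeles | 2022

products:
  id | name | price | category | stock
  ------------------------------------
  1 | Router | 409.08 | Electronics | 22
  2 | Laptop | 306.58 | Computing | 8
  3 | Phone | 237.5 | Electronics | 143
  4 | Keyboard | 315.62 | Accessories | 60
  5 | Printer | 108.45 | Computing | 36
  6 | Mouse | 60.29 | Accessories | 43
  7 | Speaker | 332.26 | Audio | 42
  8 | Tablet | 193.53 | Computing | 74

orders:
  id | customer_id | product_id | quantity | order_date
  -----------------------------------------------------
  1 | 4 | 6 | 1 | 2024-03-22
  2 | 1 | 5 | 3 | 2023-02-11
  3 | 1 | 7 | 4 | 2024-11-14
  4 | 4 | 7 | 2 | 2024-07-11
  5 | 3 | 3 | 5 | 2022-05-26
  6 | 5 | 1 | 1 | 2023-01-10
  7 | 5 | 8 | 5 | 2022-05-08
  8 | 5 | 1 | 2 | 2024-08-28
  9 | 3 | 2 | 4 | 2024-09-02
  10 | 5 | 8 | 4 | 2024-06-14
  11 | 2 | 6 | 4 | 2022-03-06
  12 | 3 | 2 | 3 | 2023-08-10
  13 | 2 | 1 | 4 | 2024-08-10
SELECT id, customer_id FROM orders WHERE customer_id NOT IN (SELECT id FROM customers WHERE city = 'San Diego')

Execution result:
id | customer_id
1 | 4
2 | 1
3 | 1
4 | 4
5 | 3
6 | 5
7 | 5
8 | 5
9 | 3
10 | 5
11 | 2
12 | 3
13 | 2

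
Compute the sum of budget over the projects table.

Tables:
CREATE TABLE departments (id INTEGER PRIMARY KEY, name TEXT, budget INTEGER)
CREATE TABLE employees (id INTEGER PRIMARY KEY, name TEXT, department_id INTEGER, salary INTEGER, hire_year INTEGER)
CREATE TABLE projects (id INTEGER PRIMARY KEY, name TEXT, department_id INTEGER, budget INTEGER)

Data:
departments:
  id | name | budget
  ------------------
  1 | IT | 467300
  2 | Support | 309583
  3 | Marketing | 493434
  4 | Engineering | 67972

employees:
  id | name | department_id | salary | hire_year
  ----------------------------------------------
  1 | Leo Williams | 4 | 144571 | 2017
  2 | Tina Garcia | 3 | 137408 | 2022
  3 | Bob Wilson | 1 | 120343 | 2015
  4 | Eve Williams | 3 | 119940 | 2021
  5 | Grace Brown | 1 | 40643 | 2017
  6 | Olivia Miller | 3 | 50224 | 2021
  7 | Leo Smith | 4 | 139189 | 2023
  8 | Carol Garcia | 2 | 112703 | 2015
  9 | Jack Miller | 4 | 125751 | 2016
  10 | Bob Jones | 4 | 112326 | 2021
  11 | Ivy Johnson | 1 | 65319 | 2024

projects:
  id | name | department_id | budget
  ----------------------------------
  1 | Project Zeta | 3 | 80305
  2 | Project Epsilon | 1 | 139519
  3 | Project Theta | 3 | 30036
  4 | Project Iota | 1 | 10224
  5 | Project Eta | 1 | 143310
SELECT SUM(budget) FROM projects

Execution result:
403394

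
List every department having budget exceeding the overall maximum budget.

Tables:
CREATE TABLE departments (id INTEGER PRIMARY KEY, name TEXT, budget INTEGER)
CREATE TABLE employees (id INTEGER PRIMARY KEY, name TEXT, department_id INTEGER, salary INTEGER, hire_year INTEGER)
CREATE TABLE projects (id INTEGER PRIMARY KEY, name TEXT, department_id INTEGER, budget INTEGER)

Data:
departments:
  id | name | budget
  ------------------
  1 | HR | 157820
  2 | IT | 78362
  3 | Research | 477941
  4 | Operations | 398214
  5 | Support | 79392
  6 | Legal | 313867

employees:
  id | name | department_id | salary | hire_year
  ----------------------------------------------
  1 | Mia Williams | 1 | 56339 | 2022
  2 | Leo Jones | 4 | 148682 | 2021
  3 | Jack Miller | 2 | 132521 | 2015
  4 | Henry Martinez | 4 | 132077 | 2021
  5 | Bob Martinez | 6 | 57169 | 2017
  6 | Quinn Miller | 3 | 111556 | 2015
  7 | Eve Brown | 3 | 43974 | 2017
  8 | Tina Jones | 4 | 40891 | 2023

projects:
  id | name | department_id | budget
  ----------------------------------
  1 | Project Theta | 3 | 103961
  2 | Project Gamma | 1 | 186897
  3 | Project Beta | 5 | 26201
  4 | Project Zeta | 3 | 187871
SELECT name, budget FROM departments WHERE budget > (SELECT MAX(budget) FROM departments)

Execution result:
(no rows)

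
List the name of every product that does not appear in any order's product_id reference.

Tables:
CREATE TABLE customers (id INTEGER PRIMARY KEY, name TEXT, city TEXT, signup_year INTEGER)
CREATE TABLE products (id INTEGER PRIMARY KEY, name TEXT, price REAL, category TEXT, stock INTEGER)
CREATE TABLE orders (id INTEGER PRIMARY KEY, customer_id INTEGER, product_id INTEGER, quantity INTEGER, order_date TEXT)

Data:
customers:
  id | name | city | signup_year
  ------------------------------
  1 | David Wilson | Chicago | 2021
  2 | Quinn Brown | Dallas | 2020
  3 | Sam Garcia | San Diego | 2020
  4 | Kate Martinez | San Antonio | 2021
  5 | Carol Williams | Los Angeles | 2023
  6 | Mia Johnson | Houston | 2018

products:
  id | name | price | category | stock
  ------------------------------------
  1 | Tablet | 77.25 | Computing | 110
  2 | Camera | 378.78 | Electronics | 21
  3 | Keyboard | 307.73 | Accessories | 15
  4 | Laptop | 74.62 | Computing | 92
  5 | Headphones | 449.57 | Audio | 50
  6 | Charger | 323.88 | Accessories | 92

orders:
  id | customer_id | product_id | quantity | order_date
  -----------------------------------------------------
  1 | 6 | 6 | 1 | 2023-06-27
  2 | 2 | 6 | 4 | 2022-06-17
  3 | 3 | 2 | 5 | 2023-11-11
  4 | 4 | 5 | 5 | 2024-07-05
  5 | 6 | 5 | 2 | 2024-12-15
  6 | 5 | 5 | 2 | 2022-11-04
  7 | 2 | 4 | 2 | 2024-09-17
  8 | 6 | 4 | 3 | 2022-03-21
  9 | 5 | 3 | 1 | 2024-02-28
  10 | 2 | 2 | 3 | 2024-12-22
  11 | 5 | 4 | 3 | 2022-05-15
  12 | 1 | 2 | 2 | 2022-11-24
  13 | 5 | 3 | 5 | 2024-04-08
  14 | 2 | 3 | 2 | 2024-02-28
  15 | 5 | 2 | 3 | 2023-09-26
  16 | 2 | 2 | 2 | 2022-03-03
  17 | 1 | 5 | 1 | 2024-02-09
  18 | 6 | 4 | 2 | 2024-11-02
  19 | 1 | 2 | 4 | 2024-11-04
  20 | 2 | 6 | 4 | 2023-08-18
SELECT p.name FROM products p LEFT JOIN orders c ON c.product_id = p.id WHERE c.id IS NULL

Execution result:
Tablet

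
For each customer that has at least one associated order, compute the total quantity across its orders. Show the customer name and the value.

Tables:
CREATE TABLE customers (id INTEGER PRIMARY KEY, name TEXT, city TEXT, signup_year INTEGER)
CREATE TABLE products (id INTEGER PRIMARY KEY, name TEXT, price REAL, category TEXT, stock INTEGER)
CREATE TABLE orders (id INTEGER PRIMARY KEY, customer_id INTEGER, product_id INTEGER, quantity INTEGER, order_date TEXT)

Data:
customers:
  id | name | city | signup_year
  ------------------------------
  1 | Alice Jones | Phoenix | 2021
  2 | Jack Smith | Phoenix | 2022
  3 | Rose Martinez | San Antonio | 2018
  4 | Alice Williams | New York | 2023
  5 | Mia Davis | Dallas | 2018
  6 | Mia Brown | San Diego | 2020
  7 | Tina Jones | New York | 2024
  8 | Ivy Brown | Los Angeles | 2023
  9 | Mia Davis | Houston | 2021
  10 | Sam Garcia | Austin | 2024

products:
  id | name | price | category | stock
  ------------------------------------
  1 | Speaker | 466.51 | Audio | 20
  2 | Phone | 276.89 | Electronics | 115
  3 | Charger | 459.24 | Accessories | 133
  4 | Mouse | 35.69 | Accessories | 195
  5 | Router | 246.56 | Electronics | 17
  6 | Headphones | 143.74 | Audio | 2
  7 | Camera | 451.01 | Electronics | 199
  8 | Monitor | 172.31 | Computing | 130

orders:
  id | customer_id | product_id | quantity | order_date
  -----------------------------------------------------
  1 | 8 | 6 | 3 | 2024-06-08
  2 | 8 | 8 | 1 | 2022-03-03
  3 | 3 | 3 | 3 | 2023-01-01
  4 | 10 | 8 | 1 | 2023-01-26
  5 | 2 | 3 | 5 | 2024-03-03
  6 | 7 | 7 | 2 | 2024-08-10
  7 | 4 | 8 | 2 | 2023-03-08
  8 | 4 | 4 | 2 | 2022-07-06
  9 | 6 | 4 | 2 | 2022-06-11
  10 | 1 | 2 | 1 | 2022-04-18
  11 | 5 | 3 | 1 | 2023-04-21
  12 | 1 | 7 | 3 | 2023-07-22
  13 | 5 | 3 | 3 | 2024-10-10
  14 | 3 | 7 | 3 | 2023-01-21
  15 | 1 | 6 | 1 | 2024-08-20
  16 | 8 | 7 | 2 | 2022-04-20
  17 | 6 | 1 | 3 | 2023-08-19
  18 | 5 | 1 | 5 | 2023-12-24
SELECT p.name, SUM(c.quantity) AS sum_quantity FROM orders c JOIN customers p ON c.customer_id = p.id GROUP BY p.id, p.name

Execution result:
name | sum_quantity
Alice Jones | 5
Jack Smith | 5
Rose Martinez | 6
Alice Williams | 4
Mia Davis | 9
Mia Brown | 5
Tina Jones | 2
Ivy Brown | 6
Sam Garcia | 1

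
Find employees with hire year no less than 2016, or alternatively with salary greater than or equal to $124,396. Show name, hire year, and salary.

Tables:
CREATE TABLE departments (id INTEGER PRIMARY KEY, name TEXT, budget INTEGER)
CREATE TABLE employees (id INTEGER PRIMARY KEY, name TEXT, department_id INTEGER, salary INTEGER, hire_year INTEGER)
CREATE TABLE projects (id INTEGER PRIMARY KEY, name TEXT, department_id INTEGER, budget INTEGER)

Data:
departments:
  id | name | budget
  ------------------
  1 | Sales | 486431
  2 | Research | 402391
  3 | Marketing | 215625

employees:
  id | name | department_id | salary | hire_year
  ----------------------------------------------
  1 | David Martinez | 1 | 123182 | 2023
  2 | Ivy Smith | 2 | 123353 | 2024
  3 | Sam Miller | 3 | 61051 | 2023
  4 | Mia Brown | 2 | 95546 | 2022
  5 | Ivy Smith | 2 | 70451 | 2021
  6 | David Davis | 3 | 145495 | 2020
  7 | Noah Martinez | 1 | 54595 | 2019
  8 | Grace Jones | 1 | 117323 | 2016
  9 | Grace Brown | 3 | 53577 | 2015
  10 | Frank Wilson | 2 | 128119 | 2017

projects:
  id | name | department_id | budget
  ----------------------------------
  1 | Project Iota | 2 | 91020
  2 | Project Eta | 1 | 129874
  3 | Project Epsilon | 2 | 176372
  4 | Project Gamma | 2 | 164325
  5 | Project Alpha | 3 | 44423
SELECT name, hire_year, salary FROM employees WHERE hire_year >= 2016 OR salary >= 124396

Execution result:
name | hire_year | salary
David Martinez | 2023 | 123182
Ivy Smith | 2024 | 123353
Sam Miller | 2023 | 61051
Mia Brown | 2022 | 95546
Ivy Smith | 2021 | 70451
David Davis | 2020 | 145495
Noah Martinez | 2019 | 54595
Grace Jones | 2016 | 117323
Frank Wilson | 2017 | 128119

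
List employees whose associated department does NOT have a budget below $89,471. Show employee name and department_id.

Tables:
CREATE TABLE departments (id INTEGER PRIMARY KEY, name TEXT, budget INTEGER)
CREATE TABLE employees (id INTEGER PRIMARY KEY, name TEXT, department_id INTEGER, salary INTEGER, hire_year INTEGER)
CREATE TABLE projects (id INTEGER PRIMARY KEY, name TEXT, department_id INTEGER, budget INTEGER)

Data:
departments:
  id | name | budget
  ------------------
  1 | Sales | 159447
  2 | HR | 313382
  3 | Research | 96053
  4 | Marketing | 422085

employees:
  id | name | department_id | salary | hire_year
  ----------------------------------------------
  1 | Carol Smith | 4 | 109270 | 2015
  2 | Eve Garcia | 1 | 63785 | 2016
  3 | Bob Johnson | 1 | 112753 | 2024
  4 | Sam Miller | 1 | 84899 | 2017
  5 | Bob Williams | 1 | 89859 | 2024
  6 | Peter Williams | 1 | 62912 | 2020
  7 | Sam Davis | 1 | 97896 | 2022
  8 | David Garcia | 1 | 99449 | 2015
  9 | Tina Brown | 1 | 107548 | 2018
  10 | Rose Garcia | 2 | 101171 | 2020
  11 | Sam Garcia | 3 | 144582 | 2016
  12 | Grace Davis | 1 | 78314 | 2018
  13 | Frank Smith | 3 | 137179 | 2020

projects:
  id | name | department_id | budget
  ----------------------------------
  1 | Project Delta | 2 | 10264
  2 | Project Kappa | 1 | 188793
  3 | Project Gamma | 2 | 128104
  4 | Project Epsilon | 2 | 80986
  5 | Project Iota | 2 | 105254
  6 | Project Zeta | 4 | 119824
SELECT name, department_id FROM employees WHERE department_id NOT IN (SELECT id FROM departments WHERE budget < 89471)

Execution result:
name | department_id
Carol Smith | 4
Eve Garcia | 1
Bob Johnson | 1
Sam Miller | 1
Bob Williams | 1
Peter Williams | 1
Sam Davis | 1
David Garcia | 1
Tina Brown | 1
Rose Garcia | 2
Sam Garcia | 3
Grace Davis | 1
Frank Smith | 3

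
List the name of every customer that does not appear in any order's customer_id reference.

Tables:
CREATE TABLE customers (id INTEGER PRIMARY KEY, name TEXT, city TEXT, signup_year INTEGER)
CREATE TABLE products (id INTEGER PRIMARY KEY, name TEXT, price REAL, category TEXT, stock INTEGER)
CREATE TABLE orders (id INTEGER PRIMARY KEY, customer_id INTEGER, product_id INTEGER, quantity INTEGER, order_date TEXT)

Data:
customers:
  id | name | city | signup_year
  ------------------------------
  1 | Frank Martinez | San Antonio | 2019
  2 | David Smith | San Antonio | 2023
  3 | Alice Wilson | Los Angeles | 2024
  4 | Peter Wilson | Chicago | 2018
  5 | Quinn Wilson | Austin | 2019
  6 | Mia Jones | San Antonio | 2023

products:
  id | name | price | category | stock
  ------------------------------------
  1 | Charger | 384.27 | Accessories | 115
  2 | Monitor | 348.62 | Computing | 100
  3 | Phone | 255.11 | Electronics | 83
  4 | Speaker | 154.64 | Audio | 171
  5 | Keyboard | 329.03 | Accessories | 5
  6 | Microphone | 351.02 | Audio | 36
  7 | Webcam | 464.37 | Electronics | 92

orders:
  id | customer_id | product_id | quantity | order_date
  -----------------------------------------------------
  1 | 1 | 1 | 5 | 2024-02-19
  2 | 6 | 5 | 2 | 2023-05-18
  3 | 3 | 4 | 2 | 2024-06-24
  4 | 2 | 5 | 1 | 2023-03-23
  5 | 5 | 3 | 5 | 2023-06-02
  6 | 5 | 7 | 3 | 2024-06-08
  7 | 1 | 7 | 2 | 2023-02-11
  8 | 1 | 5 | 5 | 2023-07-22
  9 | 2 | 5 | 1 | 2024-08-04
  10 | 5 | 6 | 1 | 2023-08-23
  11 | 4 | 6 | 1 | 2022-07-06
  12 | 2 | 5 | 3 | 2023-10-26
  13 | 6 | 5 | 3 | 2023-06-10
SELECT p.name FROM customers p LEFT JOIN orders c ON c.customer_id = p.id WHERE c.id IS NULL

Execution result:
(no rows)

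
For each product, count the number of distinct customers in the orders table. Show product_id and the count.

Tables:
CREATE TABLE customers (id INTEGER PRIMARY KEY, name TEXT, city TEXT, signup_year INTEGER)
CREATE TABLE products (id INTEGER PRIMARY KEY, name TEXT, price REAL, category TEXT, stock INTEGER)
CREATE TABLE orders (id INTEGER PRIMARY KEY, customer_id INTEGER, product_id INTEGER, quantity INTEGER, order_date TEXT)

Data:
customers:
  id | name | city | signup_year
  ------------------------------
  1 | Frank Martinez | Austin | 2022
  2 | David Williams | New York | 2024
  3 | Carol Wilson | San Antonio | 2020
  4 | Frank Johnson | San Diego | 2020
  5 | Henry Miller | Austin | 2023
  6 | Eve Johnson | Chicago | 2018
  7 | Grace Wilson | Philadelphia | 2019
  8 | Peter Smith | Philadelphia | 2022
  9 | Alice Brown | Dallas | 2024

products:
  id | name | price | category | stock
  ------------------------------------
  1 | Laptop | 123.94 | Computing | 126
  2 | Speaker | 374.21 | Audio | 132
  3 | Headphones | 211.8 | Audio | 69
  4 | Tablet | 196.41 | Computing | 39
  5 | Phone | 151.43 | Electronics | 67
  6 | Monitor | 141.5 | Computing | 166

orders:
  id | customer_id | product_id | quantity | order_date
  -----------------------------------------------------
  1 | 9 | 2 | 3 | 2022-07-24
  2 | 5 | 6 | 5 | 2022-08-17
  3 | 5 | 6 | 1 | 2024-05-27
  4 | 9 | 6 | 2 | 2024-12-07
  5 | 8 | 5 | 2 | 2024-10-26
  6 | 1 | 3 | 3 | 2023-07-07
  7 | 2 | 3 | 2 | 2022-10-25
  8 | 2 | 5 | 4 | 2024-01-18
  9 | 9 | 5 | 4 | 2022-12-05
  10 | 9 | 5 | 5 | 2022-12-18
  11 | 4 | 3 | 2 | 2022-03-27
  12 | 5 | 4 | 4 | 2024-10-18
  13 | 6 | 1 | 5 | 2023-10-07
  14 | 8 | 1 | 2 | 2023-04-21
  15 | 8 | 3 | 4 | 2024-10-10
SELECT product_id, COUNT(DISTINCT customer_id) AS distinct_customer_count FROM orders GROUP BY product_id

Execution result:
product_id | distinct_customer_count
1 | 2
2 | 1
3 | 4
4 | 1
5 | 3
6 | 2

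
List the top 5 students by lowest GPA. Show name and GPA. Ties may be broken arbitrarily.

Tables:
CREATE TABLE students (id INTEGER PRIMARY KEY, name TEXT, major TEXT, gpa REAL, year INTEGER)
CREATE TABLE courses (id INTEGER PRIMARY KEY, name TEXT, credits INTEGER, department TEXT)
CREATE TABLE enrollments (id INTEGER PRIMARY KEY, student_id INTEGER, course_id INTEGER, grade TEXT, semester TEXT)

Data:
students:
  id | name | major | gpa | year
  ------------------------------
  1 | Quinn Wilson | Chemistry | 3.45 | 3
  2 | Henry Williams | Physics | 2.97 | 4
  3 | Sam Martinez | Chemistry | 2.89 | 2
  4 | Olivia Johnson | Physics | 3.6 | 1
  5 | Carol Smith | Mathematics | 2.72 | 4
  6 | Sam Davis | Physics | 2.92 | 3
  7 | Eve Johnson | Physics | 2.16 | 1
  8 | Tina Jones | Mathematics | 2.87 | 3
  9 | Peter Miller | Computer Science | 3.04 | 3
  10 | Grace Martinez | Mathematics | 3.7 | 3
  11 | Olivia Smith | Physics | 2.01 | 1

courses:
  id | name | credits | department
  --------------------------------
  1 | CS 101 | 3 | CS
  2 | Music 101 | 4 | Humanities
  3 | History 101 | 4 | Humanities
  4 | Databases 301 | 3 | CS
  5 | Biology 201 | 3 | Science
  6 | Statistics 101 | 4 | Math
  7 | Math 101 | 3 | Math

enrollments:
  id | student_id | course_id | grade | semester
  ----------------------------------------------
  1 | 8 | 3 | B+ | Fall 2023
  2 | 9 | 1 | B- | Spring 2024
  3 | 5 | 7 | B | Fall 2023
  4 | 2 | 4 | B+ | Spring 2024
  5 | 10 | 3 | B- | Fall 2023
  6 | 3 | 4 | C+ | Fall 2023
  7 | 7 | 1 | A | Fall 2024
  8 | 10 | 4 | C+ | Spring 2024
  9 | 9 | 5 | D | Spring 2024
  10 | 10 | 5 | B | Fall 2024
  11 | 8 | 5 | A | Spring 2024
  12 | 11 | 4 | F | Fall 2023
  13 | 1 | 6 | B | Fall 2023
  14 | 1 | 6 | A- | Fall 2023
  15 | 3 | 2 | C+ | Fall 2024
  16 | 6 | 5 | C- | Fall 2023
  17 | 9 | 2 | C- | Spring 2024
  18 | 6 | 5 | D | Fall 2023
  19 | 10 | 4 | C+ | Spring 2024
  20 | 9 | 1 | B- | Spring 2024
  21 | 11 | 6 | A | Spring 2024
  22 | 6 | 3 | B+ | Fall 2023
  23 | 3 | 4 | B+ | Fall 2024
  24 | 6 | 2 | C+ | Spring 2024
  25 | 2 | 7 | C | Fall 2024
SELECT name, gpa FROM students ORDER BY gpa ASC LIMIT 5

Execution result:
name | gpa
Olivia Smith | 2.01
Eve Johnson | 2.16
Carol Smith | 2.72
Tina Jones | 2.87
Sam Martinez | 2.89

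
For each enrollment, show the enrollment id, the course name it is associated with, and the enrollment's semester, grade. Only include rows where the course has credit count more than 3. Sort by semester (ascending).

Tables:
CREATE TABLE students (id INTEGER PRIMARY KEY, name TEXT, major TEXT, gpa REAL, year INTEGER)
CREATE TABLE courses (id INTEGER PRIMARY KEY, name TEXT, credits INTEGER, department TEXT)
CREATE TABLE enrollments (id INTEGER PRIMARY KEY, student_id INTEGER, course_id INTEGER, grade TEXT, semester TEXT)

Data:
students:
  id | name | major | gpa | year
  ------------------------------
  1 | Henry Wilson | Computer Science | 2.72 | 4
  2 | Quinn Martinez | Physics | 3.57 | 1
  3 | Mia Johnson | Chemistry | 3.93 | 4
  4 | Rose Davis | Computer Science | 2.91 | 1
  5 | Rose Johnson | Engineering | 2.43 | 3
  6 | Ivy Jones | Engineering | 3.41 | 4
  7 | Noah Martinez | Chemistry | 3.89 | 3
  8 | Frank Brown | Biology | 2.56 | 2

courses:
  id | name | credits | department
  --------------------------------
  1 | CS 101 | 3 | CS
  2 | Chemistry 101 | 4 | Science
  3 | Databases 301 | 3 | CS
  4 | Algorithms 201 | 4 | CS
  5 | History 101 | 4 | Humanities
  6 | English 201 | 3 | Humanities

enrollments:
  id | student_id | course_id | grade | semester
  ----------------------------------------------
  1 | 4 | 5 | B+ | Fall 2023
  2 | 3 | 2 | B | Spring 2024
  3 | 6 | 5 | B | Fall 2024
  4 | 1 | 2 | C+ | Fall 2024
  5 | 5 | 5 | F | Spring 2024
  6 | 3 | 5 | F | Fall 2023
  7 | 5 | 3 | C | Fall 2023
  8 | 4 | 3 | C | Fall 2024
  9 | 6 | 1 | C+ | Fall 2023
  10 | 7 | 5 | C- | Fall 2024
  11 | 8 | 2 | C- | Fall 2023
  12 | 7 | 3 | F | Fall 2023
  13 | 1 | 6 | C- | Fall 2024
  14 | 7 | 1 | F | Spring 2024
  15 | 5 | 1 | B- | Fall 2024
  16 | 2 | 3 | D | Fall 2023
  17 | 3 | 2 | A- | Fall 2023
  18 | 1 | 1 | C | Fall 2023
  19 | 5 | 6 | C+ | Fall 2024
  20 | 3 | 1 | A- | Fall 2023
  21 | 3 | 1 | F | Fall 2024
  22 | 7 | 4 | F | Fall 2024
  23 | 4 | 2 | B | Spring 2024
SELECT c.id, p.name AS course, c.semester, c.grade FROM enrollments c JOIN courses p ON c.course_id = p.id WHERE p.credits > 3 ORDER BY c.semester ASC

Execution result:
id | course | semester | grade
1 | History 101 | Fall 2023 | B+
6 | History 101 | Fall 2023 | F
11 | Chemistry 101 | Fall 2023 | C-
17 | Chemistry 101 | Fall 2023 | A-
3 | History 101 | Fall 2024 | B
4 | Chemistry 101 | Fall 2024 | C+
10 | History 101 | Fall 2024 | C-
22 | Algorithms 201 | Fall 2024 | F
2 | Chemistry 101 | Spring 2024 | B
5 | History 101 | Spring 2024 | F
23 | Chemistry 101 | Spring 2024 | B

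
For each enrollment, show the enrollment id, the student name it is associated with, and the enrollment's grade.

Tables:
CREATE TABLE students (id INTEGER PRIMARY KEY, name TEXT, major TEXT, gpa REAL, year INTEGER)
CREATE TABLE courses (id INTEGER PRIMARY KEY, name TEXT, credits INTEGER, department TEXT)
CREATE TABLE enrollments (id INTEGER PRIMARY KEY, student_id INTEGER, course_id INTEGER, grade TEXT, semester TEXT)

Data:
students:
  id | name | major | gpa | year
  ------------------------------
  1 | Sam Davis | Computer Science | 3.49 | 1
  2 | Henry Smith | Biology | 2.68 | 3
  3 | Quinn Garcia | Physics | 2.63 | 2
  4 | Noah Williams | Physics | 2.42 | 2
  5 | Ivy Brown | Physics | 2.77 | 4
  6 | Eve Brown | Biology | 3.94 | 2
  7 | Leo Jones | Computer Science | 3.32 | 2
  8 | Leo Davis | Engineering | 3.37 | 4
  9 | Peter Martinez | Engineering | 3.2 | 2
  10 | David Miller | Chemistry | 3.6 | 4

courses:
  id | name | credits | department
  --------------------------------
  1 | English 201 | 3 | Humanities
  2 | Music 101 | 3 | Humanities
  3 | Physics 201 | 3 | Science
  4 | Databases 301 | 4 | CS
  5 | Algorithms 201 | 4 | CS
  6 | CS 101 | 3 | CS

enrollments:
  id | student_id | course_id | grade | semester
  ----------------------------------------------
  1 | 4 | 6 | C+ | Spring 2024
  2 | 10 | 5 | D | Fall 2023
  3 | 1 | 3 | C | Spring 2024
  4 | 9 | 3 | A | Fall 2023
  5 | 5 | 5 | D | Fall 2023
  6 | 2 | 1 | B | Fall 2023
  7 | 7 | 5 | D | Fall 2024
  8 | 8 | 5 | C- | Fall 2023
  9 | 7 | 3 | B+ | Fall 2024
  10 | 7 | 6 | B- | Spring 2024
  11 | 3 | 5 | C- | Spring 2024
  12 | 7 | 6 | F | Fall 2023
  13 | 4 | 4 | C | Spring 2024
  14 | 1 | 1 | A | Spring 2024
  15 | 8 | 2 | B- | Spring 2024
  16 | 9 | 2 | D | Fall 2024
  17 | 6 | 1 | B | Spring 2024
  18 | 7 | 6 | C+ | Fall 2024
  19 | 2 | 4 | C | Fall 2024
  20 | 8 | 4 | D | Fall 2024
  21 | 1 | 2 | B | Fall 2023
SELECT c.id, p.name AS student, c.grade FROM enrollments c JOIN students p ON c.student_id = p.id

Execution result:
id | student | grade
1 | Noah Williams | C+
2 | David Miller | D
3 | Sam Davis | C
4 | Peter Martinez | A
5 | Ivy Brown | D
6 | Henry Smith | B
7 | Leo Jones | D
8 | Leo Davis | C-
9 | Leo Jones | B+
10 | Leo Jones | B-
11 | Quinn Garcia | C-
12 | Leo Jones | F
13 | Noah Williams | C
14 | Sam Davis | A
15 | Leo Davis | B-
16 | Peter Martinez | D
17 | Eve Brown | B
18 | Leo Jones | C+
19 | Henry Smith | C
20 | Leo Davis | D
21 | Sam Davis | B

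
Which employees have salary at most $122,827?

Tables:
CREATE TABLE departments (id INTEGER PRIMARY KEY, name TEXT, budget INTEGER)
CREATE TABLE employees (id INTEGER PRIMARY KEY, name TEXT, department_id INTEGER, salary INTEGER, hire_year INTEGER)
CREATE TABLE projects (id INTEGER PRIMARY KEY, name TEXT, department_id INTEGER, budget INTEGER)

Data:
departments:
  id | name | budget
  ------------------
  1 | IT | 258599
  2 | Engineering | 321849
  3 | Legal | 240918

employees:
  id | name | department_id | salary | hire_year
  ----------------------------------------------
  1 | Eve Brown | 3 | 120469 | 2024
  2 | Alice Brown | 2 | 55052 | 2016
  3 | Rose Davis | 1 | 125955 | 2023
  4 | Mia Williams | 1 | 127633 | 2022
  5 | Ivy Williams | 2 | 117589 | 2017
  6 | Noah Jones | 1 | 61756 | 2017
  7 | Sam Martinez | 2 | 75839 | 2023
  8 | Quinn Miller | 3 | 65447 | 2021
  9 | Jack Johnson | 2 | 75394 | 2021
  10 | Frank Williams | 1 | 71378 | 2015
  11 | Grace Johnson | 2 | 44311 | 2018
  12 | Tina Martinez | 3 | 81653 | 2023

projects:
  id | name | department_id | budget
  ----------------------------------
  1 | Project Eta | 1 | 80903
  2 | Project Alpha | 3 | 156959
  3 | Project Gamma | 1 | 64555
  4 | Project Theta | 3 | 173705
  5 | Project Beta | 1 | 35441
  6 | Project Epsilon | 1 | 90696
SELECT name, salary FROM employees WHERE salary <= 122827

Execution result:
name | salary
Eve Brown | 120469
Alice Brown | 55052
Ivy Williams | 117589
Noah Jones | 61756
Sam Martinez | 75839
Quinn Miller | 65447
Jack Johnson | 75394
Frank Williams | 71378
Grace Johnson | 44311
Tina Martinez | 81653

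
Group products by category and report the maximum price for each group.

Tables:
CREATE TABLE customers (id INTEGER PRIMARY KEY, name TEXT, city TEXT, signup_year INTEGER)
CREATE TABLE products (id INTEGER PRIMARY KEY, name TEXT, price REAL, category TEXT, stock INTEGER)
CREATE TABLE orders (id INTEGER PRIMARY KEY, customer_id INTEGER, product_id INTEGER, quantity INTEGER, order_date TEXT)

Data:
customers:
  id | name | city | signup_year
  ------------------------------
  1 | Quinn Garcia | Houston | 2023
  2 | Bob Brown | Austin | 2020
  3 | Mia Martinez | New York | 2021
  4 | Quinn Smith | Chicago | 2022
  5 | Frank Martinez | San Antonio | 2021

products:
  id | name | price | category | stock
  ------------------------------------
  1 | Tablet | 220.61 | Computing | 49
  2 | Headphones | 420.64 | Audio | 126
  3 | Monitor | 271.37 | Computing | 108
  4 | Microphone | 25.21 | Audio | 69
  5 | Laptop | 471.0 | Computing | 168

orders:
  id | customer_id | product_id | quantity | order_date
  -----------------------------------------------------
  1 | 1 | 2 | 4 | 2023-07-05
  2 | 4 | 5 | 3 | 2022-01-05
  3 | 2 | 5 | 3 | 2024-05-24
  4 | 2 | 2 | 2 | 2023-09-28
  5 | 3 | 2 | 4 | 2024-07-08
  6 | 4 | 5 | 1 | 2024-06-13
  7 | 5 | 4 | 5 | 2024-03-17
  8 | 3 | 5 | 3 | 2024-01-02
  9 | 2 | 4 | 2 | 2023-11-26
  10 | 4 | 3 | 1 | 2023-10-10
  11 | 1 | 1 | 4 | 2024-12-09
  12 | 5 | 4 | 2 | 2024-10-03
SELECT category, MAX(price) AS max_price FROM products GROUP BY category

Execution result:
category | max_price
Audio | 420.64
Computing | 471.00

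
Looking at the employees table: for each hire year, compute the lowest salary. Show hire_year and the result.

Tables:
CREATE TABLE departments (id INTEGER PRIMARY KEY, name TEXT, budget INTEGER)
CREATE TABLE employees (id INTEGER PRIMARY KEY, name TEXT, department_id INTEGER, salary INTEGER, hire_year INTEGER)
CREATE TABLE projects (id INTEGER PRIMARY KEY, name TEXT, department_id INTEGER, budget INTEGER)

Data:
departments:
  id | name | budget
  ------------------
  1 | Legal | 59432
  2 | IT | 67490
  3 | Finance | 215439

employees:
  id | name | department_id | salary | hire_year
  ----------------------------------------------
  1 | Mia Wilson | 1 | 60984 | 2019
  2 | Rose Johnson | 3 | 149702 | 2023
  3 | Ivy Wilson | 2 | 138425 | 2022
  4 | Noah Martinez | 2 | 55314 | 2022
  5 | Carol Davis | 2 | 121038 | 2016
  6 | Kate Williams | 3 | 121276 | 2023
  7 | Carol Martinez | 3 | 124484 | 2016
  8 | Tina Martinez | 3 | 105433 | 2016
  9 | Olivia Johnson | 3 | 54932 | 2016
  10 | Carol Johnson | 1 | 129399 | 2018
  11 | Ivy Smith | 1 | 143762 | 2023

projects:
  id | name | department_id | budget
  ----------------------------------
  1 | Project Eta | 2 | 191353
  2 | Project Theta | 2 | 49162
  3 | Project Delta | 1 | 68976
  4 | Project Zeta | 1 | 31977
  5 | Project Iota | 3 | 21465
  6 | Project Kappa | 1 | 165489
SELECT hire_year, MIN(salary) AS min_salary FROM employees GROUP BY hire_year

Execution result:
hire_year | min_salary
2016 | 54932
2018 | 129399
2019 | 60984
2022 | 55314
2023 | 121276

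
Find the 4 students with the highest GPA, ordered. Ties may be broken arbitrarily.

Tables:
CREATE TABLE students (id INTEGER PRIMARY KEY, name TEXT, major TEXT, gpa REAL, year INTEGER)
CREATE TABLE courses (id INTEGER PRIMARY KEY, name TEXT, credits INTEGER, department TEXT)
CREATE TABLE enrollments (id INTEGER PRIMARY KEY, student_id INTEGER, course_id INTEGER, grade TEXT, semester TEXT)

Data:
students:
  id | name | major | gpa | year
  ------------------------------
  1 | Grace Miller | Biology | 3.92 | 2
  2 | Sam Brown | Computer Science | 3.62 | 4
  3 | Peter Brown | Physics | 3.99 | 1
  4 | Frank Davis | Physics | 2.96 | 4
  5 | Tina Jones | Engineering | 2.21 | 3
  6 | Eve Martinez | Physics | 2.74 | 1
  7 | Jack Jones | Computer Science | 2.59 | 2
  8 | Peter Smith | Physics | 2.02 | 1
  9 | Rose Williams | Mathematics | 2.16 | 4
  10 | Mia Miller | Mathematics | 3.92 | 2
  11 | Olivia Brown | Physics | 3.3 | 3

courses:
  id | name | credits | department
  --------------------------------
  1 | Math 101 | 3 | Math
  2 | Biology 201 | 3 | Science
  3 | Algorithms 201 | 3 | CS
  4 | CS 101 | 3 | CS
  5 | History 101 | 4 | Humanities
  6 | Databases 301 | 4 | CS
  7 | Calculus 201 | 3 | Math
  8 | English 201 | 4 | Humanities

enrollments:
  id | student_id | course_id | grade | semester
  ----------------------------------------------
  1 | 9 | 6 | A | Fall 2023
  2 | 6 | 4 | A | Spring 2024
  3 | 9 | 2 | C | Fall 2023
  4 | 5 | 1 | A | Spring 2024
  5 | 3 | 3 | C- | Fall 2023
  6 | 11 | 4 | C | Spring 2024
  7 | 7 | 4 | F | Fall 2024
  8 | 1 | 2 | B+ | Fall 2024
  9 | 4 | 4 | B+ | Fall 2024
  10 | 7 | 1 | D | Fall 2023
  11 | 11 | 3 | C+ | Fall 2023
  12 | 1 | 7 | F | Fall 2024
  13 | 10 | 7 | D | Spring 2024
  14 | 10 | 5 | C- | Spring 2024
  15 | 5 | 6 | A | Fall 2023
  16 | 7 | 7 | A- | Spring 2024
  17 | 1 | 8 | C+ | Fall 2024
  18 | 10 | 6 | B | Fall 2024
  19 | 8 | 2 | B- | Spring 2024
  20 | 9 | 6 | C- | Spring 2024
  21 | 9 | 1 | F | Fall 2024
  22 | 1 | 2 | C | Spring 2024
SELECT name, gpa FROM students ORDER BY gpa DESC LIMIT 4

Execution result:
name | gpa
Peter Brown | 3.99
Grace Miller | 3.92
Mia Miller | 3.92
Sam Brown | 3.62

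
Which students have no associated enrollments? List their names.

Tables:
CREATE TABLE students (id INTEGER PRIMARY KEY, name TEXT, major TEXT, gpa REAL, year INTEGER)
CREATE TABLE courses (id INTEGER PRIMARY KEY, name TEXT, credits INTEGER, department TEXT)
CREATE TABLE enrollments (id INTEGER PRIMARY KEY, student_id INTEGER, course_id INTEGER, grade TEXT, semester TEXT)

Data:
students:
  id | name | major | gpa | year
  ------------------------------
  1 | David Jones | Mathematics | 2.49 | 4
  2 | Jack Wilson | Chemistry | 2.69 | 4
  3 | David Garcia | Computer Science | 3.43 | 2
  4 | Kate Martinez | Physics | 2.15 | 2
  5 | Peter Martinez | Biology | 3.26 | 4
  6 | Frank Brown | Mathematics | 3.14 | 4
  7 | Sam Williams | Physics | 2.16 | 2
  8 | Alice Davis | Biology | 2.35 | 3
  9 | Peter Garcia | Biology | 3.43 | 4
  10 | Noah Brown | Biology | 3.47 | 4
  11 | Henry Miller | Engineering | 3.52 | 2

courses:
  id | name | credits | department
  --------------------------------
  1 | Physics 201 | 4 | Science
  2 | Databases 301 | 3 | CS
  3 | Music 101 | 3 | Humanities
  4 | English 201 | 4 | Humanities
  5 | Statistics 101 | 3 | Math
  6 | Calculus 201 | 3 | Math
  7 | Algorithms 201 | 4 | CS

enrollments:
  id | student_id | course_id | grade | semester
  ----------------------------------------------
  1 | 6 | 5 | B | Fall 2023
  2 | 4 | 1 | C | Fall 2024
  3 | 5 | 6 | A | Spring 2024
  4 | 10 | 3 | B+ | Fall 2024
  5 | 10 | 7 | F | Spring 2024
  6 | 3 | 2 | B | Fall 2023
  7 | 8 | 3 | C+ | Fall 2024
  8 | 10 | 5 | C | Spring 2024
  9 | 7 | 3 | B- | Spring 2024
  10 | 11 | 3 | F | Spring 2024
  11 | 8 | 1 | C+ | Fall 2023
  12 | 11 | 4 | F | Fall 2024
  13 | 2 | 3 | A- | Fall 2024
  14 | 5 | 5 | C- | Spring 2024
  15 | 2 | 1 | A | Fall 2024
SELECT p.name FROM students p LEFT JOIN enrollments c ON c.student_id = p.id WHERE c.id IS NULL

Execution result:
name
David Jones
Peter Garcia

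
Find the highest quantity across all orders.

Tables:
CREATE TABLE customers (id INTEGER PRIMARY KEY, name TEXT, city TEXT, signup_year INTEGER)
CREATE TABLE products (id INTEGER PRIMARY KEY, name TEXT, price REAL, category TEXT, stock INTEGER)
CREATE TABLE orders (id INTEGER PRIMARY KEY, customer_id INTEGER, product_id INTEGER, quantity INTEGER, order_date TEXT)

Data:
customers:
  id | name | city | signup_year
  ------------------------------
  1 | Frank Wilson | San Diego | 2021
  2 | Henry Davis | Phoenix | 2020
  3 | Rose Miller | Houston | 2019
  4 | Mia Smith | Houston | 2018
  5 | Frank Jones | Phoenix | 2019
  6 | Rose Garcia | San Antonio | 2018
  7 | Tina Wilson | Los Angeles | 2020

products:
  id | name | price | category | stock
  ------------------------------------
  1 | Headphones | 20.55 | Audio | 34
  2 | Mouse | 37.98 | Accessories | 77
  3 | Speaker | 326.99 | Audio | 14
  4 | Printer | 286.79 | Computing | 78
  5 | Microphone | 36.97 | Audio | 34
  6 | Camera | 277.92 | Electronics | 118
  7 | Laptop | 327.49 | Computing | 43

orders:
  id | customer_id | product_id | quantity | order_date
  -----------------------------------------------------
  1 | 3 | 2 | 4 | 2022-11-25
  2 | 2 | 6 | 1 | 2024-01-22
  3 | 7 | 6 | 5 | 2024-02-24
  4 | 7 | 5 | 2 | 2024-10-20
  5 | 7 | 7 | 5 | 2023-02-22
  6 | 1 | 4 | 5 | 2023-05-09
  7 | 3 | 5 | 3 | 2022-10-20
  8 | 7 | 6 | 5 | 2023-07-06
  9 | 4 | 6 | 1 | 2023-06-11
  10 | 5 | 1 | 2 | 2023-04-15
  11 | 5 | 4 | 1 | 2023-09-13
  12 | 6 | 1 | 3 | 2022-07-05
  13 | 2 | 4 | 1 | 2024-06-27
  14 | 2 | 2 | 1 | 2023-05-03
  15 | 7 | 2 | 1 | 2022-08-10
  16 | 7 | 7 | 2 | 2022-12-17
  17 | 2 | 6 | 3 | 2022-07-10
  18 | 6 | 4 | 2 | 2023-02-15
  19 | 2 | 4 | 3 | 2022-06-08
SELECT MAX(quantity) FROM orders

Execution result:
5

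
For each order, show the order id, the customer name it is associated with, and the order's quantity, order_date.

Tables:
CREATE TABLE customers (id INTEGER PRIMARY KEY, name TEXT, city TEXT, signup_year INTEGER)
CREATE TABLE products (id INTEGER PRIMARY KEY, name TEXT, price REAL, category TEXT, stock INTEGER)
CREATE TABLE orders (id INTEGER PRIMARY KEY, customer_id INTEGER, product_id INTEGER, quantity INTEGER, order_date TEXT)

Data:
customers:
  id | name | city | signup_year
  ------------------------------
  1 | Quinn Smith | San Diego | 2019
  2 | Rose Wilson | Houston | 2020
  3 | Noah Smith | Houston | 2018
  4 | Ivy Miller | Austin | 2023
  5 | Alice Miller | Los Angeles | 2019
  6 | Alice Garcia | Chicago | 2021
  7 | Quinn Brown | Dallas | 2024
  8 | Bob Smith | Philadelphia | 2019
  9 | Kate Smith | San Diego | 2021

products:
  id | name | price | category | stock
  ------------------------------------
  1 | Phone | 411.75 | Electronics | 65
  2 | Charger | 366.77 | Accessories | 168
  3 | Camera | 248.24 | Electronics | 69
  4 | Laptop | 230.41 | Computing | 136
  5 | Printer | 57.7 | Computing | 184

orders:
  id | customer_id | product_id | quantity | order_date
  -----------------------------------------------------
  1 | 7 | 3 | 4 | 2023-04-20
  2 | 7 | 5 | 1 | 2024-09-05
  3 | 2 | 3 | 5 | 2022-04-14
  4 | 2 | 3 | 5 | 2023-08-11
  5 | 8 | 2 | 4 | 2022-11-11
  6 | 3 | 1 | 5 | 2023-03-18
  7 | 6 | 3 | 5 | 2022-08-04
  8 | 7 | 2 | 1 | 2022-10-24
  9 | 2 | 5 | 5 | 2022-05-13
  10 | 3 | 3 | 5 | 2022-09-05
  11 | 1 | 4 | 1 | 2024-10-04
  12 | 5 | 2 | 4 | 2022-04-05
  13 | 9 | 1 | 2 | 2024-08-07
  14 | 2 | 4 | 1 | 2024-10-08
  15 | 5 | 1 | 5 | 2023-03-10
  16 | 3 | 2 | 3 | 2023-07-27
SELECT c.id, p.name AS customer, c.quantity, c.order_date FROM orders c JOIN customers p ON c.customer_id = p.id

Execution result:
id | customer | quantity | order_date
1 | Quinn Brown | 4 | 2023-04-20
2 | Quinn Brown | 1 | 2024-09-05
3 | Rose Wilson | 5 | 2022-04-14
4 | Rose Wilson | 5 | 2023-08-11
5 | Bob Smith | 4 | 2022-11-11
6 | Noah Smith | 5 | 2023-03-18
7 | Alice Garcia | 5 | 2022-08-04
8 | Quinn Brown | 1 | 2022-10-24
9 | Rose Wilson | 5 | 2022-05-13
10 | Noah Smith | 5 | 2022-09-05
11 | Quinn Smith | 1 | 2024-10-04
12 | Alice Miller | 4 | 2022-04-05
13 | Kate Smith | 2 | 2024-08-07
14 | Rose Wilson | 1 | 2024-10-08
15 | Alice Miller | 5 | 2023-03-10
16 | Noah Smith | 3 | 2023-07-27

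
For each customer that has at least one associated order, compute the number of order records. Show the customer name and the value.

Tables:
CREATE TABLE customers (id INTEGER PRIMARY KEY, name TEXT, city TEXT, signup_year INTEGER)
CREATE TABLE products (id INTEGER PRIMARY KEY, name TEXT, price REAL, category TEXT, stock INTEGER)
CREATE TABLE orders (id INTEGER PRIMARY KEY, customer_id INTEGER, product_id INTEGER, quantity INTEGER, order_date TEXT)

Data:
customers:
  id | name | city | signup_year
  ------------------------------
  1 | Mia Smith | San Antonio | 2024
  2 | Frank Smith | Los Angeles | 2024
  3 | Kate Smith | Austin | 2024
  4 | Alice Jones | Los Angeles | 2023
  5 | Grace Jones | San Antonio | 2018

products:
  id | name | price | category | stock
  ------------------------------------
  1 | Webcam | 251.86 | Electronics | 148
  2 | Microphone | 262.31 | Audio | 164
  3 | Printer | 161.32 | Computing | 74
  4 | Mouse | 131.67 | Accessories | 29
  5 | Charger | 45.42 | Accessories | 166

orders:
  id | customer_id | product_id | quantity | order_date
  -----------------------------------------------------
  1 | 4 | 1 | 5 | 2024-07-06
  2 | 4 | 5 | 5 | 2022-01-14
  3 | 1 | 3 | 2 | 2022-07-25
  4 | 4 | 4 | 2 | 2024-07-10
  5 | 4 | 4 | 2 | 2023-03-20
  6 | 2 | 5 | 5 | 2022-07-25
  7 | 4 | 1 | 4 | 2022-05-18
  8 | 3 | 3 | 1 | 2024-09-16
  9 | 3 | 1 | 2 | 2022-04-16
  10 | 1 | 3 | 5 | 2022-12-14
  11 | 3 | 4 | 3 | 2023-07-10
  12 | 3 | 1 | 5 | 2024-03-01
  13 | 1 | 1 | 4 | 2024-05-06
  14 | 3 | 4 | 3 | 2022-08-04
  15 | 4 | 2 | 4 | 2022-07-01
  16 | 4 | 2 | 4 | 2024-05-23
SELECT p.name, COUNT(*) AS n FROM orders c JOIN customers p ON c.customer_id = p.id GROUP BY p.id, p.name

Execution result:
name | n
Mia Smith | 3
Frank Smith | 1
Kate Smith | 5
Alice Jones | 7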